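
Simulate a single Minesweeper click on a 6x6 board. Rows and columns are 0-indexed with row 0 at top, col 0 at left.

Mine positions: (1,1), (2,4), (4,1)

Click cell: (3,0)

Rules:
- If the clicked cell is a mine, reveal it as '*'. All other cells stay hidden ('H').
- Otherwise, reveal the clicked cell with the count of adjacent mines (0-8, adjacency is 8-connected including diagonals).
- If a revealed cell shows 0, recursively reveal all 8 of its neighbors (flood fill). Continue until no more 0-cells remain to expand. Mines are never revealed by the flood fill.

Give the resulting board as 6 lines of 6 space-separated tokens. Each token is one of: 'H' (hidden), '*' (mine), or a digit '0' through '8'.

H H H H H H
H H H H H H
H H H H H H
1 H H H H H
H H H H H H
H H H H H H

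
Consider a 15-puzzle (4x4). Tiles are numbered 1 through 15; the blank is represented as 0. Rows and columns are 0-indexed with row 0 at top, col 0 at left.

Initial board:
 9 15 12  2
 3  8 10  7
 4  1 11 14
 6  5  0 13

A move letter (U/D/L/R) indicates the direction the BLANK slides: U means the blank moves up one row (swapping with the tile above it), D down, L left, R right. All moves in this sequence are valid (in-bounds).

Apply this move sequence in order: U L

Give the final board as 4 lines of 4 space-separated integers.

Answer:  9 15 12  2
 3  8 10  7
 4  0  1 14
 6  5 11 13

Derivation:
After move 1 (U):
 9 15 12  2
 3  8 10  7
 4  1  0 14
 6  5 11 13

After move 2 (L):
 9 15 12  2
 3  8 10  7
 4  0  1 14
 6  5 11 13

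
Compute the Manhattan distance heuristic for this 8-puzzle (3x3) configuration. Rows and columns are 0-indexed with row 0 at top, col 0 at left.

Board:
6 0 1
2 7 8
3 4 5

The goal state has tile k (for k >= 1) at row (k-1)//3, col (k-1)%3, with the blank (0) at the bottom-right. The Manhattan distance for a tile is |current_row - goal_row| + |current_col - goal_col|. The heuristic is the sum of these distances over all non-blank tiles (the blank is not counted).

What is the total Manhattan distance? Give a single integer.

Tile 6: (0,0)->(1,2) = 3
Tile 1: (0,2)->(0,0) = 2
Tile 2: (1,0)->(0,1) = 2
Tile 7: (1,1)->(2,0) = 2
Tile 8: (1,2)->(2,1) = 2
Tile 3: (2,0)->(0,2) = 4
Tile 4: (2,1)->(1,0) = 2
Tile 5: (2,2)->(1,1) = 2
Sum: 3 + 2 + 2 + 2 + 2 + 4 + 2 + 2 = 19

Answer: 19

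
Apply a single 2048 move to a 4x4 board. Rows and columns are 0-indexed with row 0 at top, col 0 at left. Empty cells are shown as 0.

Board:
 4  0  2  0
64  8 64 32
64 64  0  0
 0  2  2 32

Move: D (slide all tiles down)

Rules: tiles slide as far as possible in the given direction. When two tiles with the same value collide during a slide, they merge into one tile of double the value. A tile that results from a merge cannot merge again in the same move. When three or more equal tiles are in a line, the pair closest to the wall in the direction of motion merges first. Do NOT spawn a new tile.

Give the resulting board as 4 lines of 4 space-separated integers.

Slide down:
col 0: [4, 64, 64, 0] -> [0, 0, 4, 128]
col 1: [0, 8, 64, 2] -> [0, 8, 64, 2]
col 2: [2, 64, 0, 2] -> [0, 2, 64, 2]
col 3: [0, 32, 0, 32] -> [0, 0, 0, 64]

Answer:   0   0   0   0
  0   8   2   0
  4  64  64   0
128   2   2  64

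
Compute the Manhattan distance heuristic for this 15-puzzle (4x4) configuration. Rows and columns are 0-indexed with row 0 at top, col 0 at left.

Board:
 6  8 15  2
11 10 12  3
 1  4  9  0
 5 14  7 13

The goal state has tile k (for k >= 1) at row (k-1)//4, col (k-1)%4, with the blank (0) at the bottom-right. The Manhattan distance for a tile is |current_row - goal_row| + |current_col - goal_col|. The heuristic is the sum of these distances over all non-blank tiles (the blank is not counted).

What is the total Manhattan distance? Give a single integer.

Tile 6: (0,0)->(1,1) = 2
Tile 8: (0,1)->(1,3) = 3
Tile 15: (0,2)->(3,2) = 3
Tile 2: (0,3)->(0,1) = 2
Tile 11: (1,0)->(2,2) = 3
Tile 10: (1,1)->(2,1) = 1
Tile 12: (1,2)->(2,3) = 2
Tile 3: (1,3)->(0,2) = 2
Tile 1: (2,0)->(0,0) = 2
Tile 4: (2,1)->(0,3) = 4
Tile 9: (2,2)->(2,0) = 2
Tile 5: (3,0)->(1,0) = 2
Tile 14: (3,1)->(3,1) = 0
Tile 7: (3,2)->(1,2) = 2
Tile 13: (3,3)->(3,0) = 3
Sum: 2 + 3 + 3 + 2 + 3 + 1 + 2 + 2 + 2 + 4 + 2 + 2 + 0 + 2 + 3 = 33

Answer: 33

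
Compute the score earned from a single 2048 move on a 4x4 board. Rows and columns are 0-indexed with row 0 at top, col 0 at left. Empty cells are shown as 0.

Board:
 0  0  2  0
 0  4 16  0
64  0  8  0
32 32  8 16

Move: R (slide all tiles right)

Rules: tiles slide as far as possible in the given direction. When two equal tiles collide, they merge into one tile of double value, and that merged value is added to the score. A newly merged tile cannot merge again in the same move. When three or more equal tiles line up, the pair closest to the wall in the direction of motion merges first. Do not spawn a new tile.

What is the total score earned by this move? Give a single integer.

Slide right:
row 0: [0, 0, 2, 0] -> [0, 0, 0, 2]  score +0 (running 0)
row 1: [0, 4, 16, 0] -> [0, 0, 4, 16]  score +0 (running 0)
row 2: [64, 0, 8, 0] -> [0, 0, 64, 8]  score +0 (running 0)
row 3: [32, 32, 8, 16] -> [0, 64, 8, 16]  score +64 (running 64)
Board after move:
 0  0  0  2
 0  0  4 16
 0  0 64  8
 0 64  8 16

Answer: 64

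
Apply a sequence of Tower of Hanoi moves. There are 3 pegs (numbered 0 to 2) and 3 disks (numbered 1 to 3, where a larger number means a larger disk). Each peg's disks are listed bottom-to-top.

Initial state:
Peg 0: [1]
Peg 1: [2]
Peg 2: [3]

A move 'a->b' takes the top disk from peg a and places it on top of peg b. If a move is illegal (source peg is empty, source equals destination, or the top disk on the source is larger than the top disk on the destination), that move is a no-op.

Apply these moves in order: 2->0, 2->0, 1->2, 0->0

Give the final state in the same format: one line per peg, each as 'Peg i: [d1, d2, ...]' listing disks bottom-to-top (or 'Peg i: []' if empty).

Answer: Peg 0: [1]
Peg 1: []
Peg 2: [3, 2]

Derivation:
After move 1 (2->0):
Peg 0: [1]
Peg 1: [2]
Peg 2: [3]

After move 2 (2->0):
Peg 0: [1]
Peg 1: [2]
Peg 2: [3]

After move 3 (1->2):
Peg 0: [1]
Peg 1: []
Peg 2: [3, 2]

After move 4 (0->0):
Peg 0: [1]
Peg 1: []
Peg 2: [3, 2]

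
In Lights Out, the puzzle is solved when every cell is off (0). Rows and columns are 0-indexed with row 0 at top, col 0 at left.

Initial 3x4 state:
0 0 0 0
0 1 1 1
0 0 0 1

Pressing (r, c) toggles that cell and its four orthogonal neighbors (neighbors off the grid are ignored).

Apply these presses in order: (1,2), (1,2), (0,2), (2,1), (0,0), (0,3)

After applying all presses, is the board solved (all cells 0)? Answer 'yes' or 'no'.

After press 1 at (1,2):
0 0 1 0
0 0 0 0
0 0 1 1

After press 2 at (1,2):
0 0 0 0
0 1 1 1
0 0 0 1

After press 3 at (0,2):
0 1 1 1
0 1 0 1
0 0 0 1

After press 4 at (2,1):
0 1 1 1
0 0 0 1
1 1 1 1

After press 5 at (0,0):
1 0 1 1
1 0 0 1
1 1 1 1

After press 6 at (0,3):
1 0 0 0
1 0 0 0
1 1 1 1

Lights still on: 6

Answer: no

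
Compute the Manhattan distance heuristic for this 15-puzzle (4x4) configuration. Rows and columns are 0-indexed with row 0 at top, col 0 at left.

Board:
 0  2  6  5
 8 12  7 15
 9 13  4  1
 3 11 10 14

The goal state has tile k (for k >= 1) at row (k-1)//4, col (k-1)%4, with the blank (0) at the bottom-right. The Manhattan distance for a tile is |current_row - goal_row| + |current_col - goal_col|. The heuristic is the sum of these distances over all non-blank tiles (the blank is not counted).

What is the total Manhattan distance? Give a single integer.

Answer: 36

Derivation:
Tile 2: (0,1)->(0,1) = 0
Tile 6: (0,2)->(1,1) = 2
Tile 5: (0,3)->(1,0) = 4
Tile 8: (1,0)->(1,3) = 3
Tile 12: (1,1)->(2,3) = 3
Tile 7: (1,2)->(1,2) = 0
Tile 15: (1,3)->(3,2) = 3
Tile 9: (2,0)->(2,0) = 0
Tile 13: (2,1)->(3,0) = 2
Tile 4: (2,2)->(0,3) = 3
Tile 1: (2,3)->(0,0) = 5
Tile 3: (3,0)->(0,2) = 5
Tile 11: (3,1)->(2,2) = 2
Tile 10: (3,2)->(2,1) = 2
Tile 14: (3,3)->(3,1) = 2
Sum: 0 + 2 + 4 + 3 + 3 + 0 + 3 + 0 + 2 + 3 + 5 + 5 + 2 + 2 + 2 = 36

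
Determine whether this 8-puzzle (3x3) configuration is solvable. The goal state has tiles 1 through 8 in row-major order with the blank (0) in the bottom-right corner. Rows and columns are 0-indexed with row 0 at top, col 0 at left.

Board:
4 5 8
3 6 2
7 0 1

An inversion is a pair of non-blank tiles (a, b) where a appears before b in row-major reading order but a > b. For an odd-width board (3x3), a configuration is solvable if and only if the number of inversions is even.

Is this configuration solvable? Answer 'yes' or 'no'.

Inversions (pairs i<j in row-major order where tile[i] > tile[j] > 0): 17
17 is odd, so the puzzle is not solvable.

Answer: no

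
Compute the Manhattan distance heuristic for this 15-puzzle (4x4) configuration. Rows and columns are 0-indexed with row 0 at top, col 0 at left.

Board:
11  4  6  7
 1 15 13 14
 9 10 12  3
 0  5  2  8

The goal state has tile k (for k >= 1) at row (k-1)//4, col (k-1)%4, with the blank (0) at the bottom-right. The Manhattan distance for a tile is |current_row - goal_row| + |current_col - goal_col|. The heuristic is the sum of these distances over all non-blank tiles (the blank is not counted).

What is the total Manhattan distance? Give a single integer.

Tile 11: at (0,0), goal (2,2), distance |0-2|+|0-2| = 4
Tile 4: at (0,1), goal (0,3), distance |0-0|+|1-3| = 2
Tile 6: at (0,2), goal (1,1), distance |0-1|+|2-1| = 2
Tile 7: at (0,3), goal (1,2), distance |0-1|+|3-2| = 2
Tile 1: at (1,0), goal (0,0), distance |1-0|+|0-0| = 1
Tile 15: at (1,1), goal (3,2), distance |1-3|+|1-2| = 3
Tile 13: at (1,2), goal (3,0), distance |1-3|+|2-0| = 4
Tile 14: at (1,3), goal (3,1), distance |1-3|+|3-1| = 4
Tile 9: at (2,0), goal (2,0), distance |2-2|+|0-0| = 0
Tile 10: at (2,1), goal (2,1), distance |2-2|+|1-1| = 0
Tile 12: at (2,2), goal (2,3), distance |2-2|+|2-3| = 1
Tile 3: at (2,3), goal (0,2), distance |2-0|+|3-2| = 3
Tile 5: at (3,1), goal (1,0), distance |3-1|+|1-0| = 3
Tile 2: at (3,2), goal (0,1), distance |3-0|+|2-1| = 4
Tile 8: at (3,3), goal (1,3), distance |3-1|+|3-3| = 2
Sum: 4 + 2 + 2 + 2 + 1 + 3 + 4 + 4 + 0 + 0 + 1 + 3 + 3 + 4 + 2 = 35

Answer: 35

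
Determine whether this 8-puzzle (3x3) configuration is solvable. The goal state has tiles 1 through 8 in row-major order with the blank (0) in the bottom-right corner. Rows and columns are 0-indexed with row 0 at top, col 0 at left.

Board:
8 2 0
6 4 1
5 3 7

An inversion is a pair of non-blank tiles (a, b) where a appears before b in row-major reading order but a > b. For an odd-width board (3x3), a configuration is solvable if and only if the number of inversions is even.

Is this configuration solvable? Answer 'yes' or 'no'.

Inversions (pairs i<j in row-major order where tile[i] > tile[j] > 0): 15
15 is odd, so the puzzle is not solvable.

Answer: no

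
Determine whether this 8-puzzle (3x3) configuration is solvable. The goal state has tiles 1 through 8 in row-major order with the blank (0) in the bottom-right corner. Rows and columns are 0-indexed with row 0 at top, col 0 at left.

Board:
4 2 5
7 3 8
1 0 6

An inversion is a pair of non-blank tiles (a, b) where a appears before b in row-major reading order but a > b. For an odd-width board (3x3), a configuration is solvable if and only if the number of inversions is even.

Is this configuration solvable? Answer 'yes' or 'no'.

Inversions (pairs i<j in row-major order where tile[i] > tile[j] > 0): 12
12 is even, so the puzzle is solvable.

Answer: yes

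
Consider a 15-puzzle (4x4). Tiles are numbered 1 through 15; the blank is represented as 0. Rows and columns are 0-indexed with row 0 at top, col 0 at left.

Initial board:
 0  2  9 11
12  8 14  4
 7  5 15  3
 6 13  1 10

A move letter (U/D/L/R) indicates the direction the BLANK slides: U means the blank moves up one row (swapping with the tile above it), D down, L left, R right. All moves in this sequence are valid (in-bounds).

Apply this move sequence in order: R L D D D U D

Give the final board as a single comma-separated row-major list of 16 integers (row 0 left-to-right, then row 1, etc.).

Answer: 12, 2, 9, 11, 7, 8, 14, 4, 6, 5, 15, 3, 0, 13, 1, 10

Derivation:
After move 1 (R):
 2  0  9 11
12  8 14  4
 7  5 15  3
 6 13  1 10

After move 2 (L):
 0  2  9 11
12  8 14  4
 7  5 15  3
 6 13  1 10

After move 3 (D):
12  2  9 11
 0  8 14  4
 7  5 15  3
 6 13  1 10

After move 4 (D):
12  2  9 11
 7  8 14  4
 0  5 15  3
 6 13  1 10

After move 5 (D):
12  2  9 11
 7  8 14  4
 6  5 15  3
 0 13  1 10

After move 6 (U):
12  2  9 11
 7  8 14  4
 0  5 15  3
 6 13  1 10

After move 7 (D):
12  2  9 11
 7  8 14  4
 6  5 15  3
 0 13  1 10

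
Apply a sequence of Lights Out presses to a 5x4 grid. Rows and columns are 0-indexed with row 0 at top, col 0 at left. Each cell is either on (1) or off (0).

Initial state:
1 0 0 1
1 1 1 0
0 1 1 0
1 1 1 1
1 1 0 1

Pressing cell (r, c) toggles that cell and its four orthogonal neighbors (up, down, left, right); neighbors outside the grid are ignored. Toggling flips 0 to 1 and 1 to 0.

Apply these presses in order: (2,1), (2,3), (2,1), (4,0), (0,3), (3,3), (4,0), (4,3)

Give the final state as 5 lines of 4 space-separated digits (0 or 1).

Answer: 1 0 1 0
1 1 1 0
0 1 0 0
1 1 0 0
1 1 1 1

Derivation:
After press 1 at (2,1):
1 0 0 1
1 0 1 0
1 0 0 0
1 0 1 1
1 1 0 1

After press 2 at (2,3):
1 0 0 1
1 0 1 1
1 0 1 1
1 0 1 0
1 1 0 1

After press 3 at (2,1):
1 0 0 1
1 1 1 1
0 1 0 1
1 1 1 0
1 1 0 1

After press 4 at (4,0):
1 0 0 1
1 1 1 1
0 1 0 1
0 1 1 0
0 0 0 1

After press 5 at (0,3):
1 0 1 0
1 1 1 0
0 1 0 1
0 1 1 0
0 0 0 1

After press 6 at (3,3):
1 0 1 0
1 1 1 0
0 1 0 0
0 1 0 1
0 0 0 0

After press 7 at (4,0):
1 0 1 0
1 1 1 0
0 1 0 0
1 1 0 1
1 1 0 0

After press 8 at (4,3):
1 0 1 0
1 1 1 0
0 1 0 0
1 1 0 0
1 1 1 1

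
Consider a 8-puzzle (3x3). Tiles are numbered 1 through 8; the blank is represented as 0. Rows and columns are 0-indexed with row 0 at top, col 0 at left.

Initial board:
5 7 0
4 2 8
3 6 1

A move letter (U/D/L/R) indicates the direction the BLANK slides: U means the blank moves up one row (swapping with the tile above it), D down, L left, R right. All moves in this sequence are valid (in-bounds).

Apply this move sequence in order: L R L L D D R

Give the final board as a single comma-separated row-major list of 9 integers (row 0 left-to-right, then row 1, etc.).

After move 1 (L):
5 0 7
4 2 8
3 6 1

After move 2 (R):
5 7 0
4 2 8
3 6 1

After move 3 (L):
5 0 7
4 2 8
3 6 1

After move 4 (L):
0 5 7
4 2 8
3 6 1

After move 5 (D):
4 5 7
0 2 8
3 6 1

After move 6 (D):
4 5 7
3 2 8
0 6 1

After move 7 (R):
4 5 7
3 2 8
6 0 1

Answer: 4, 5, 7, 3, 2, 8, 6, 0, 1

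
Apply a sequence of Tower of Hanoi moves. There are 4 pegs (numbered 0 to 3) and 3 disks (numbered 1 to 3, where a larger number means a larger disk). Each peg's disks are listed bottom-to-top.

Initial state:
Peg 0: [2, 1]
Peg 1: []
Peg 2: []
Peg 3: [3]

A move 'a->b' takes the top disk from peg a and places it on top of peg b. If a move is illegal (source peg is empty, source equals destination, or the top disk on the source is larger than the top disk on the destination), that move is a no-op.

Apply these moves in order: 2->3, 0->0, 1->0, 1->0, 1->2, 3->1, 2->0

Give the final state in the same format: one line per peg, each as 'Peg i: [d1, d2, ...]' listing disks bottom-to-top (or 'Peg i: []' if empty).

After move 1 (2->3):
Peg 0: [2, 1]
Peg 1: []
Peg 2: []
Peg 3: [3]

After move 2 (0->0):
Peg 0: [2, 1]
Peg 1: []
Peg 2: []
Peg 3: [3]

After move 3 (1->0):
Peg 0: [2, 1]
Peg 1: []
Peg 2: []
Peg 3: [3]

After move 4 (1->0):
Peg 0: [2, 1]
Peg 1: []
Peg 2: []
Peg 3: [3]

After move 5 (1->2):
Peg 0: [2, 1]
Peg 1: []
Peg 2: []
Peg 3: [3]

After move 6 (3->1):
Peg 0: [2, 1]
Peg 1: [3]
Peg 2: []
Peg 3: []

After move 7 (2->0):
Peg 0: [2, 1]
Peg 1: [3]
Peg 2: []
Peg 3: []

Answer: Peg 0: [2, 1]
Peg 1: [3]
Peg 2: []
Peg 3: []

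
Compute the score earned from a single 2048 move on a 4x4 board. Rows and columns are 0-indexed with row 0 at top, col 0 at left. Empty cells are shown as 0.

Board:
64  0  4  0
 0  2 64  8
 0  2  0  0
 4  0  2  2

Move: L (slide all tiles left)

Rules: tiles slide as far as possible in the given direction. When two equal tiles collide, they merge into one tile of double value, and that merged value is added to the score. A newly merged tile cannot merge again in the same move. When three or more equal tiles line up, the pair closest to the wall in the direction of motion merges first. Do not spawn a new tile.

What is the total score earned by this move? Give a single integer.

Slide left:
row 0: [64, 0, 4, 0] -> [64, 4, 0, 0]  score +0 (running 0)
row 1: [0, 2, 64, 8] -> [2, 64, 8, 0]  score +0 (running 0)
row 2: [0, 2, 0, 0] -> [2, 0, 0, 0]  score +0 (running 0)
row 3: [4, 0, 2, 2] -> [4, 4, 0, 0]  score +4 (running 4)
Board after move:
64  4  0  0
 2 64  8  0
 2  0  0  0
 4  4  0  0

Answer: 4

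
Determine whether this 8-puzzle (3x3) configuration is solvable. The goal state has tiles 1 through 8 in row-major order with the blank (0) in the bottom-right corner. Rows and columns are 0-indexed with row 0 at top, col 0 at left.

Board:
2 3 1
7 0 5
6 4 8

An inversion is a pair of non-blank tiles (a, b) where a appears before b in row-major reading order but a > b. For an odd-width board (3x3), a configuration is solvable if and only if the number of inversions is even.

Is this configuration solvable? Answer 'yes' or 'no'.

Inversions (pairs i<j in row-major order where tile[i] > tile[j] > 0): 7
7 is odd, so the puzzle is not solvable.

Answer: no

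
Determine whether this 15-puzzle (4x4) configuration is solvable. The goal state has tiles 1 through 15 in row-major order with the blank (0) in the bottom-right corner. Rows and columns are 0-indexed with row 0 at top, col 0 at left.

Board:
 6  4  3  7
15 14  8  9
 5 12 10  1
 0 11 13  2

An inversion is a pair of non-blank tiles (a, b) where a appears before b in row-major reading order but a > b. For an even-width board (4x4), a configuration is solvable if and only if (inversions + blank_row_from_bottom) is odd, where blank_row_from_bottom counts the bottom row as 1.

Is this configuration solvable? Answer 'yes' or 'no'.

Inversions: 48
Blank is in row 3 (0-indexed from top), which is row 1 counting from the bottom (bottom = 1).
48 + 1 = 49, which is odd, so the puzzle is solvable.

Answer: yes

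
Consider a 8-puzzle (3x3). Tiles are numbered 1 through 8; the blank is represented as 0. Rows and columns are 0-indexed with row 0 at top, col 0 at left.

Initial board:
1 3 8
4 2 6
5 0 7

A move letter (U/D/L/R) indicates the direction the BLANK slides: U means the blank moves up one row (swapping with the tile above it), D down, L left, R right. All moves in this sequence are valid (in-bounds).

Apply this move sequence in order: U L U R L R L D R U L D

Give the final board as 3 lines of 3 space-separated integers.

After move 1 (U):
1 3 8
4 0 6
5 2 7

After move 2 (L):
1 3 8
0 4 6
5 2 7

After move 3 (U):
0 3 8
1 4 6
5 2 7

After move 4 (R):
3 0 8
1 4 6
5 2 7

After move 5 (L):
0 3 8
1 4 6
5 2 7

After move 6 (R):
3 0 8
1 4 6
5 2 7

After move 7 (L):
0 3 8
1 4 6
5 2 7

After move 8 (D):
1 3 8
0 4 6
5 2 7

After move 9 (R):
1 3 8
4 0 6
5 2 7

After move 10 (U):
1 0 8
4 3 6
5 2 7

After move 11 (L):
0 1 8
4 3 6
5 2 7

After move 12 (D):
4 1 8
0 3 6
5 2 7

Answer: 4 1 8
0 3 6
5 2 7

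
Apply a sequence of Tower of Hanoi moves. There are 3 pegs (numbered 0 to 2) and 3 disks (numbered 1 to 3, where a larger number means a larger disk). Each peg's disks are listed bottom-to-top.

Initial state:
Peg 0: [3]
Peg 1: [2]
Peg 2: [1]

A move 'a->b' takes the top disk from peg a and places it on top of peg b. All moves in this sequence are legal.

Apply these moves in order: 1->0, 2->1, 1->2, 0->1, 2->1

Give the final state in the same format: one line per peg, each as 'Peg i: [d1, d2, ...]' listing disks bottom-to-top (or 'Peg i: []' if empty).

Answer: Peg 0: [3]
Peg 1: [2, 1]
Peg 2: []

Derivation:
After move 1 (1->0):
Peg 0: [3, 2]
Peg 1: []
Peg 2: [1]

After move 2 (2->1):
Peg 0: [3, 2]
Peg 1: [1]
Peg 2: []

After move 3 (1->2):
Peg 0: [3, 2]
Peg 1: []
Peg 2: [1]

After move 4 (0->1):
Peg 0: [3]
Peg 1: [2]
Peg 2: [1]

After move 5 (2->1):
Peg 0: [3]
Peg 1: [2, 1]
Peg 2: []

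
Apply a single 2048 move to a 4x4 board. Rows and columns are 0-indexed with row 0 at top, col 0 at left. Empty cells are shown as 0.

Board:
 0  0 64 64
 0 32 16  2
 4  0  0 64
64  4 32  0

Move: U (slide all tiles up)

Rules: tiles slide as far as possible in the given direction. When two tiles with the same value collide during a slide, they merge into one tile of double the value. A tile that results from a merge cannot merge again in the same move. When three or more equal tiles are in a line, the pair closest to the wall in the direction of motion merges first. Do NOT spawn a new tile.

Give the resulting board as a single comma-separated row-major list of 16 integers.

Answer: 4, 32, 64, 64, 64, 4, 16, 2, 0, 0, 32, 64, 0, 0, 0, 0

Derivation:
Slide up:
col 0: [0, 0, 4, 64] -> [4, 64, 0, 0]
col 1: [0, 32, 0, 4] -> [32, 4, 0, 0]
col 2: [64, 16, 0, 32] -> [64, 16, 32, 0]
col 3: [64, 2, 64, 0] -> [64, 2, 64, 0]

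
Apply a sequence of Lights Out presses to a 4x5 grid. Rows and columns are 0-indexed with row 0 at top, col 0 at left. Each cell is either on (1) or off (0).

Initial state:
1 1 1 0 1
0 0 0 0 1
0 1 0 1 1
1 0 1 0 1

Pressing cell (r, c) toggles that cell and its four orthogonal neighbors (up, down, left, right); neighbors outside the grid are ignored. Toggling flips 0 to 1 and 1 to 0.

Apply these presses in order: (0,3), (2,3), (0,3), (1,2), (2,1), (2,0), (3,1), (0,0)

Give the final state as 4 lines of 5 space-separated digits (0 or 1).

After press 1 at (0,3):
1 1 0 1 0
0 0 0 1 1
0 1 0 1 1
1 0 1 0 1

After press 2 at (2,3):
1 1 0 1 0
0 0 0 0 1
0 1 1 0 0
1 0 1 1 1

After press 3 at (0,3):
1 1 1 0 1
0 0 0 1 1
0 1 1 0 0
1 0 1 1 1

After press 4 at (1,2):
1 1 0 0 1
0 1 1 0 1
0 1 0 0 0
1 0 1 1 1

After press 5 at (2,1):
1 1 0 0 1
0 0 1 0 1
1 0 1 0 0
1 1 1 1 1

After press 6 at (2,0):
1 1 0 0 1
1 0 1 0 1
0 1 1 0 0
0 1 1 1 1

After press 7 at (3,1):
1 1 0 0 1
1 0 1 0 1
0 0 1 0 0
1 0 0 1 1

After press 8 at (0,0):
0 0 0 0 1
0 0 1 0 1
0 0 1 0 0
1 0 0 1 1

Answer: 0 0 0 0 1
0 0 1 0 1
0 0 1 0 0
1 0 0 1 1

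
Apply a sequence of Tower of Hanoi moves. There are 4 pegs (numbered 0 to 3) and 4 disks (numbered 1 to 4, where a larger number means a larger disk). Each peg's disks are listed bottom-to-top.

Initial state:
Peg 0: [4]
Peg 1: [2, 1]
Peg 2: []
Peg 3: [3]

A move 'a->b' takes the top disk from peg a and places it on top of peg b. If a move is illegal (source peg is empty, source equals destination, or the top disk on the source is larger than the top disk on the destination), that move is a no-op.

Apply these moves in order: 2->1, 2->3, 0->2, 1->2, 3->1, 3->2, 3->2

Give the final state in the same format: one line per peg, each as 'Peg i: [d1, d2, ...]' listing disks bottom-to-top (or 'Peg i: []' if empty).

Answer: Peg 0: []
Peg 1: [2]
Peg 2: [4, 1]
Peg 3: [3]

Derivation:
After move 1 (2->1):
Peg 0: [4]
Peg 1: [2, 1]
Peg 2: []
Peg 3: [3]

After move 2 (2->3):
Peg 0: [4]
Peg 1: [2, 1]
Peg 2: []
Peg 3: [3]

After move 3 (0->2):
Peg 0: []
Peg 1: [2, 1]
Peg 2: [4]
Peg 3: [3]

After move 4 (1->2):
Peg 0: []
Peg 1: [2]
Peg 2: [4, 1]
Peg 3: [3]

After move 5 (3->1):
Peg 0: []
Peg 1: [2]
Peg 2: [4, 1]
Peg 3: [3]

After move 6 (3->2):
Peg 0: []
Peg 1: [2]
Peg 2: [4, 1]
Peg 3: [3]

After move 7 (3->2):
Peg 0: []
Peg 1: [2]
Peg 2: [4, 1]
Peg 3: [3]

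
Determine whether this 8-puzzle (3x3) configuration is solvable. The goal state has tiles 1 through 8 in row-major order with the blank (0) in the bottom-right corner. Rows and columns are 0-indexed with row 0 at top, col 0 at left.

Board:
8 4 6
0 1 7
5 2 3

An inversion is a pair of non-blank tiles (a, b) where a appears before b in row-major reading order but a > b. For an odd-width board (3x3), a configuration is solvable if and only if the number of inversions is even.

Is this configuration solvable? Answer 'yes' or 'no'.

Inversions (pairs i<j in row-major order where tile[i] > tile[j] > 0): 19
19 is odd, so the puzzle is not solvable.

Answer: no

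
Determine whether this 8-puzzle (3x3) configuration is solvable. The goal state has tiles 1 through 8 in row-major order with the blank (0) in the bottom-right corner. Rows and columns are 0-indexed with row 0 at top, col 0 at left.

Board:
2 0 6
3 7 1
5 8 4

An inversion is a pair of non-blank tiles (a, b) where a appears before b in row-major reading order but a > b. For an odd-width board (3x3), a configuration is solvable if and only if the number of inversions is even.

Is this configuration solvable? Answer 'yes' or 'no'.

Inversions (pairs i<j in row-major order where tile[i] > tile[j] > 0): 11
11 is odd, so the puzzle is not solvable.

Answer: no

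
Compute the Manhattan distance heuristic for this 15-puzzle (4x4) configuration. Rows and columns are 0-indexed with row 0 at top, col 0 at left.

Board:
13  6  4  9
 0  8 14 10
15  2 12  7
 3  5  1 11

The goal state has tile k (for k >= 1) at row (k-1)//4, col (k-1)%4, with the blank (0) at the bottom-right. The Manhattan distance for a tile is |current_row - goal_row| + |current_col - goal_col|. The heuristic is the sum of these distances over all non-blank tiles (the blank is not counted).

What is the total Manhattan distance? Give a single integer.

Tile 13: (0,0)->(3,0) = 3
Tile 6: (0,1)->(1,1) = 1
Tile 4: (0,2)->(0,3) = 1
Tile 9: (0,3)->(2,0) = 5
Tile 8: (1,1)->(1,3) = 2
Tile 14: (1,2)->(3,1) = 3
Tile 10: (1,3)->(2,1) = 3
Tile 15: (2,0)->(3,2) = 3
Tile 2: (2,1)->(0,1) = 2
Tile 12: (2,2)->(2,3) = 1
Tile 7: (2,3)->(1,2) = 2
Tile 3: (3,0)->(0,2) = 5
Tile 5: (3,1)->(1,0) = 3
Tile 1: (3,2)->(0,0) = 5
Tile 11: (3,3)->(2,2) = 2
Sum: 3 + 1 + 1 + 5 + 2 + 3 + 3 + 3 + 2 + 1 + 2 + 5 + 3 + 5 + 2 = 41

Answer: 41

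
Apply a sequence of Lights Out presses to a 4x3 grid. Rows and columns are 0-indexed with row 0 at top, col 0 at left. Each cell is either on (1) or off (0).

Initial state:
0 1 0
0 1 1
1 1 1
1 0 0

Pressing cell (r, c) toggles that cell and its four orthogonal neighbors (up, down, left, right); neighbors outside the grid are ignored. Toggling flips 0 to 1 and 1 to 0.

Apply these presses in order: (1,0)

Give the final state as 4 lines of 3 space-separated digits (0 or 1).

After press 1 at (1,0):
1 1 0
1 0 1
0 1 1
1 0 0

Answer: 1 1 0
1 0 1
0 1 1
1 0 0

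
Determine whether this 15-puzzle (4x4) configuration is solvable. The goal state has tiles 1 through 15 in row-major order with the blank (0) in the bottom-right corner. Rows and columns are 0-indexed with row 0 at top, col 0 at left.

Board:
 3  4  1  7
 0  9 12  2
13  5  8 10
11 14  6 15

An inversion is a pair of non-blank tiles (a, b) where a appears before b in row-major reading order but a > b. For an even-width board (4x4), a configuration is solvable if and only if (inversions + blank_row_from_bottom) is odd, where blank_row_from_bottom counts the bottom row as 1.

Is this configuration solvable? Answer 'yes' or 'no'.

Inversions: 26
Blank is in row 1 (0-indexed from top), which is row 3 counting from the bottom (bottom = 1).
26 + 3 = 29, which is odd, so the puzzle is solvable.

Answer: yes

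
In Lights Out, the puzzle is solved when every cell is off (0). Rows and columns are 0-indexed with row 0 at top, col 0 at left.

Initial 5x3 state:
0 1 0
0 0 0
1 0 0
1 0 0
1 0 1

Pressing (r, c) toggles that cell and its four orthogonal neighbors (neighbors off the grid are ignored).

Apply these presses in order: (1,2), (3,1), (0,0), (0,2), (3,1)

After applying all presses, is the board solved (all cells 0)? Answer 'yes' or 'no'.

Answer: no

Derivation:
After press 1 at (1,2):
0 1 1
0 1 1
1 0 1
1 0 0
1 0 1

After press 2 at (3,1):
0 1 1
0 1 1
1 1 1
0 1 1
1 1 1

After press 3 at (0,0):
1 0 1
1 1 1
1 1 1
0 1 1
1 1 1

After press 4 at (0,2):
1 1 0
1 1 0
1 1 1
0 1 1
1 1 1

After press 5 at (3,1):
1 1 0
1 1 0
1 0 1
1 0 0
1 0 1

Lights still on: 9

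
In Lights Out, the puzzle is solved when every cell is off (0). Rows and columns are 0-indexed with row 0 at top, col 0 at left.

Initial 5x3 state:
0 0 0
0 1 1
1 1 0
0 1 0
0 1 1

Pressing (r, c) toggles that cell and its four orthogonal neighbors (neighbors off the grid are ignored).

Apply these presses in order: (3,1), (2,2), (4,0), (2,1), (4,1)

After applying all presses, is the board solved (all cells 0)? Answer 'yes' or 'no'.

After press 1 at (3,1):
0 0 0
0 1 1
1 0 0
1 0 1
0 0 1

After press 2 at (2,2):
0 0 0
0 1 0
1 1 1
1 0 0
0 0 1

After press 3 at (4,0):
0 0 0
0 1 0
1 1 1
0 0 0
1 1 1

After press 4 at (2,1):
0 0 0
0 0 0
0 0 0
0 1 0
1 1 1

After press 5 at (4,1):
0 0 0
0 0 0
0 0 0
0 0 0
0 0 0

Lights still on: 0

Answer: yes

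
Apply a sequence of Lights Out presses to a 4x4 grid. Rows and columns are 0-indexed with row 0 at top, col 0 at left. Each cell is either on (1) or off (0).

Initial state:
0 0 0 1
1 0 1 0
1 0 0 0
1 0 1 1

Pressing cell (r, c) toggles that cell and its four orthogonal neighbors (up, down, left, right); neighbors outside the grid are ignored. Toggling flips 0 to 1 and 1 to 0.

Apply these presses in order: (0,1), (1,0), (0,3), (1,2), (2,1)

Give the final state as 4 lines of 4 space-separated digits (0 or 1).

Answer: 0 1 1 0
0 0 0 0
1 1 0 0
1 1 1 1

Derivation:
After press 1 at (0,1):
1 1 1 1
1 1 1 0
1 0 0 0
1 0 1 1

After press 2 at (1,0):
0 1 1 1
0 0 1 0
0 0 0 0
1 0 1 1

After press 3 at (0,3):
0 1 0 0
0 0 1 1
0 0 0 0
1 0 1 1

After press 4 at (1,2):
0 1 1 0
0 1 0 0
0 0 1 0
1 0 1 1

After press 5 at (2,1):
0 1 1 0
0 0 0 0
1 1 0 0
1 1 1 1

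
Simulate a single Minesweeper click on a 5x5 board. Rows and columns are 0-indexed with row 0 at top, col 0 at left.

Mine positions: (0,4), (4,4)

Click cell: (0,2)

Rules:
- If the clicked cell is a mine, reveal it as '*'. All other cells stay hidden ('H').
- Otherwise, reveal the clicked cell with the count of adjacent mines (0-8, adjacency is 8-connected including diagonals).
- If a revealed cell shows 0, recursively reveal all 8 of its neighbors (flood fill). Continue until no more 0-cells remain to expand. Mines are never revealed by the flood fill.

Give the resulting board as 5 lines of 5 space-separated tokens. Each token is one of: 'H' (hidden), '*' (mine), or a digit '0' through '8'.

0 0 0 1 H
0 0 0 1 1
0 0 0 0 0
0 0 0 1 1
0 0 0 1 H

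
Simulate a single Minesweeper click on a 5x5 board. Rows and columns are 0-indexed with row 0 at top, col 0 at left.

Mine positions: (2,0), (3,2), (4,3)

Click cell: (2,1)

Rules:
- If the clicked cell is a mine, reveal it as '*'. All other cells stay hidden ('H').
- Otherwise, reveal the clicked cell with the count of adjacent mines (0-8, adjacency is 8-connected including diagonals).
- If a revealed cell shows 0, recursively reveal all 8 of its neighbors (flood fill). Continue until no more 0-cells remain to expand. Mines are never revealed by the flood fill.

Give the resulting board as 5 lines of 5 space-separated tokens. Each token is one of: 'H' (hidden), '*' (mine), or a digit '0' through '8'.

H H H H H
H H H H H
H 2 H H H
H H H H H
H H H H H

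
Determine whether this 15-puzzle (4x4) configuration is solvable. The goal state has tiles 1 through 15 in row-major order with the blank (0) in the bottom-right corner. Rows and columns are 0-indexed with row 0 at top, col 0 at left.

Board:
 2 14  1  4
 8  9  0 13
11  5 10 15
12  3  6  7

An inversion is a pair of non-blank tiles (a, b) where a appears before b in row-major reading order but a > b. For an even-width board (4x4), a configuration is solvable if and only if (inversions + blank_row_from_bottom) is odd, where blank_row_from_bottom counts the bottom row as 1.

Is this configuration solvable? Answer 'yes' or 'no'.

Inversions: 45
Blank is in row 1 (0-indexed from top), which is row 3 counting from the bottom (bottom = 1).
45 + 3 = 48, which is even, so the puzzle is not solvable.

Answer: no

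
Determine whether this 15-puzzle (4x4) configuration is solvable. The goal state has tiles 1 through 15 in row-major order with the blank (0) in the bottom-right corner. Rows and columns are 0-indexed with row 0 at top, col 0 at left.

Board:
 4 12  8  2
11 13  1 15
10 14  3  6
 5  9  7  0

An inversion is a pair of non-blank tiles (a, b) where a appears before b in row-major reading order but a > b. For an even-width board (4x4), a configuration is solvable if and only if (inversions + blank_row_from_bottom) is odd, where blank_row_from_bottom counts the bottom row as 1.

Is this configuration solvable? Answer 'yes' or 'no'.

Inversions: 53
Blank is in row 3 (0-indexed from top), which is row 1 counting from the bottom (bottom = 1).
53 + 1 = 54, which is even, so the puzzle is not solvable.

Answer: no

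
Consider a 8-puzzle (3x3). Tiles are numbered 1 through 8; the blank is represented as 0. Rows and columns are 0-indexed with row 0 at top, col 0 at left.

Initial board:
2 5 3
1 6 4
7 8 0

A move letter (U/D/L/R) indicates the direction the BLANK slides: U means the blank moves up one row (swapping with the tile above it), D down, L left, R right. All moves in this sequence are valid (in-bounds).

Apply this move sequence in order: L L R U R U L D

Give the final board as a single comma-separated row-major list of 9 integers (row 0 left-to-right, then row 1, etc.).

After move 1 (L):
2 5 3
1 6 4
7 0 8

After move 2 (L):
2 5 3
1 6 4
0 7 8

After move 3 (R):
2 5 3
1 6 4
7 0 8

After move 4 (U):
2 5 3
1 0 4
7 6 8

After move 5 (R):
2 5 3
1 4 0
7 6 8

After move 6 (U):
2 5 0
1 4 3
7 6 8

After move 7 (L):
2 0 5
1 4 3
7 6 8

After move 8 (D):
2 4 5
1 0 3
7 6 8

Answer: 2, 4, 5, 1, 0, 3, 7, 6, 8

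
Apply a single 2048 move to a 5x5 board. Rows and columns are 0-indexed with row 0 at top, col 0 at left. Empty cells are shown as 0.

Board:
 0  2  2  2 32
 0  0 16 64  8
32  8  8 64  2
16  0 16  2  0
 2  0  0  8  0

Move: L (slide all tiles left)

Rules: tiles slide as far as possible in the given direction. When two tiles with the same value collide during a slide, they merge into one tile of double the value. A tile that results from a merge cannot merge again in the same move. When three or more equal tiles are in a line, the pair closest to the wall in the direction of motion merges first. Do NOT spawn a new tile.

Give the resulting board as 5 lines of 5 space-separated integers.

Answer:  4  2 32  0  0
16 64  8  0  0
32 16 64  2  0
32  2  0  0  0
 2  8  0  0  0

Derivation:
Slide left:
row 0: [0, 2, 2, 2, 32] -> [4, 2, 32, 0, 0]
row 1: [0, 0, 16, 64, 8] -> [16, 64, 8, 0, 0]
row 2: [32, 8, 8, 64, 2] -> [32, 16, 64, 2, 0]
row 3: [16, 0, 16, 2, 0] -> [32, 2, 0, 0, 0]
row 4: [2, 0, 0, 8, 0] -> [2, 8, 0, 0, 0]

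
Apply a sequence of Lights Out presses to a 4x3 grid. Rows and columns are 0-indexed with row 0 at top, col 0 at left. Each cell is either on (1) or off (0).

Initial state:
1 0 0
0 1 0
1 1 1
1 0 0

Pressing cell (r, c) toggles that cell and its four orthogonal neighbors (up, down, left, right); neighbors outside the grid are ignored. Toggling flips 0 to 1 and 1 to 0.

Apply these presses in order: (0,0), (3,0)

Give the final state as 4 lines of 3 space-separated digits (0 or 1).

Answer: 0 1 0
1 1 0
0 1 1
0 1 0

Derivation:
After press 1 at (0,0):
0 1 0
1 1 0
1 1 1
1 0 0

After press 2 at (3,0):
0 1 0
1 1 0
0 1 1
0 1 0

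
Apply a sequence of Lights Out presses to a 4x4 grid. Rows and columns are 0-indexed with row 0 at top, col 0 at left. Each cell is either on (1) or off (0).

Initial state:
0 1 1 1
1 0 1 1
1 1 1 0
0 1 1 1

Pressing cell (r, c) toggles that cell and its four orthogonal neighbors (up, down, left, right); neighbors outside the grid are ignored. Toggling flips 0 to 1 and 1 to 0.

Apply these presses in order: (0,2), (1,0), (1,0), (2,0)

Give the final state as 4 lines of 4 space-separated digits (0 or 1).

Answer: 0 0 0 0
0 0 0 1
0 0 1 0
1 1 1 1

Derivation:
After press 1 at (0,2):
0 0 0 0
1 0 0 1
1 1 1 0
0 1 1 1

After press 2 at (1,0):
1 0 0 0
0 1 0 1
0 1 1 0
0 1 1 1

After press 3 at (1,0):
0 0 0 0
1 0 0 1
1 1 1 0
0 1 1 1

After press 4 at (2,0):
0 0 0 0
0 0 0 1
0 0 1 0
1 1 1 1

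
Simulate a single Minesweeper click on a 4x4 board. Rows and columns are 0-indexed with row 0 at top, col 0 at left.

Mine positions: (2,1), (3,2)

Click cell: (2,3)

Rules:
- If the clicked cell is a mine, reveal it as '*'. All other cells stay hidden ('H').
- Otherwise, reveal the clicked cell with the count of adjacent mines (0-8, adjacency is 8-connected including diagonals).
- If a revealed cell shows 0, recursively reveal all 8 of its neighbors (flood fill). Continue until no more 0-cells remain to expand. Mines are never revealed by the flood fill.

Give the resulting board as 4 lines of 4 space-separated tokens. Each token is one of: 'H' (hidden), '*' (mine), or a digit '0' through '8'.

H H H H
H H H H
H H H 1
H H H H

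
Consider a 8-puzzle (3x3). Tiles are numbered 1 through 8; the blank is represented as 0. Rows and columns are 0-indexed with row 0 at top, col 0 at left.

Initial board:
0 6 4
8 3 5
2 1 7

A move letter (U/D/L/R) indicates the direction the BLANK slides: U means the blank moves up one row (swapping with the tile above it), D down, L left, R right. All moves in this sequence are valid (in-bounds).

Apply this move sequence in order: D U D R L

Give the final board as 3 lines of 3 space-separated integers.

Answer: 8 6 4
0 3 5
2 1 7

Derivation:
After move 1 (D):
8 6 4
0 3 5
2 1 7

After move 2 (U):
0 6 4
8 3 5
2 1 7

After move 3 (D):
8 6 4
0 3 5
2 1 7

After move 4 (R):
8 6 4
3 0 5
2 1 7

After move 5 (L):
8 6 4
0 3 5
2 1 7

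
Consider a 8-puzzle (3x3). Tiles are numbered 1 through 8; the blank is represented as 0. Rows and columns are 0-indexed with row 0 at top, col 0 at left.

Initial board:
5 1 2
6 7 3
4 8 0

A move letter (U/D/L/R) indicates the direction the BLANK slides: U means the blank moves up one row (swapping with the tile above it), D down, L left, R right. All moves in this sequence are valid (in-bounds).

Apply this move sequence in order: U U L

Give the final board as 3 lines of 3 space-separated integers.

Answer: 5 0 1
6 7 2
4 8 3

Derivation:
After move 1 (U):
5 1 2
6 7 0
4 8 3

After move 2 (U):
5 1 0
6 7 2
4 8 3

After move 3 (L):
5 0 1
6 7 2
4 8 3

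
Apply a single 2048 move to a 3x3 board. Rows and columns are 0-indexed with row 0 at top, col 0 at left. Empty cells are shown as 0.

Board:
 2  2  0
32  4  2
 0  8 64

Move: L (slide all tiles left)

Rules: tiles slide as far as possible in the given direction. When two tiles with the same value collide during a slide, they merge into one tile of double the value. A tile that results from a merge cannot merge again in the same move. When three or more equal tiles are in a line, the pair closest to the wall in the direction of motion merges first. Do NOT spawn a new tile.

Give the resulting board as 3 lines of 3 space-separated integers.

Answer:  4  0  0
32  4  2
 8 64  0

Derivation:
Slide left:
row 0: [2, 2, 0] -> [4, 0, 0]
row 1: [32, 4, 2] -> [32, 4, 2]
row 2: [0, 8, 64] -> [8, 64, 0]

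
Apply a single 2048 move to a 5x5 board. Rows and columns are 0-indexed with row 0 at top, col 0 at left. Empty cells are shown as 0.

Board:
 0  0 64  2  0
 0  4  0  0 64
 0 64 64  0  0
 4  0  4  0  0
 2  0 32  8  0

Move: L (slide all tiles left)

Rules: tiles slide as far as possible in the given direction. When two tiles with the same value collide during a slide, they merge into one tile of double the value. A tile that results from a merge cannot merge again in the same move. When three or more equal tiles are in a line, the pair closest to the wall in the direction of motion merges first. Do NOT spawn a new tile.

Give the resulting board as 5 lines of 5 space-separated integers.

Answer:  64   2   0   0   0
  4  64   0   0   0
128   0   0   0   0
  8   0   0   0   0
  2  32   8   0   0

Derivation:
Slide left:
row 0: [0, 0, 64, 2, 0] -> [64, 2, 0, 0, 0]
row 1: [0, 4, 0, 0, 64] -> [4, 64, 0, 0, 0]
row 2: [0, 64, 64, 0, 0] -> [128, 0, 0, 0, 0]
row 3: [4, 0, 4, 0, 0] -> [8, 0, 0, 0, 0]
row 4: [2, 0, 32, 8, 0] -> [2, 32, 8, 0, 0]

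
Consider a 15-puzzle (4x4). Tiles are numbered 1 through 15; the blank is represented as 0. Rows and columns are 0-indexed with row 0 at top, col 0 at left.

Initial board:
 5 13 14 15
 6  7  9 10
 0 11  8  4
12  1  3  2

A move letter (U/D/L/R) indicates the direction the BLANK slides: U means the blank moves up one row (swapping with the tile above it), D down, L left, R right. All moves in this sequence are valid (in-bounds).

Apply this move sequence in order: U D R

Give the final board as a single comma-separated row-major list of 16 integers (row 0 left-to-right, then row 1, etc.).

After move 1 (U):
 5 13 14 15
 0  7  9 10
 6 11  8  4
12  1  3  2

After move 2 (D):
 5 13 14 15
 6  7  9 10
 0 11  8  4
12  1  3  2

After move 3 (R):
 5 13 14 15
 6  7  9 10
11  0  8  4
12  1  3  2

Answer: 5, 13, 14, 15, 6, 7, 9, 10, 11, 0, 8, 4, 12, 1, 3, 2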